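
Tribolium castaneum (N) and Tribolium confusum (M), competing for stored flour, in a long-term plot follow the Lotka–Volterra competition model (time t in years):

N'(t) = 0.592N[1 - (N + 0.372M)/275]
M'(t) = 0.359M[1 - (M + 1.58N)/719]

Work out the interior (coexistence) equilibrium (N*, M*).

Setting both brackets to zero gives the nullclines N + 0.372M = 275 and 1.58N + M = 719.
Substituting M = 719 - 1.58N into the first: N(1 - 0.372·1.58) = 275 - 0.372·719.
So N* = 7.53/0.412 = 18.3, and then M* = 719 - 1.58·18.3 = 690.

N* ≈ 18.3, M* ≈ 690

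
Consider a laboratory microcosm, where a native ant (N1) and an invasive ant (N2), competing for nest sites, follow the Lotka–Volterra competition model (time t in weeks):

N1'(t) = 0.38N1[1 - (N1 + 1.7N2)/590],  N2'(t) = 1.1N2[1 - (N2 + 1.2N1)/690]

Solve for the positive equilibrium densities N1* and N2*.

N1* ≈ 561, N2* ≈ 17.3

Setting both brackets to zero gives the nullclines N1 + 1.7N2 = 590 and 1.2N1 + N2 = 690.
Substituting N2 = 690 - 1.2N1 into the first: N1(1 - 1.7·1.2) = 590 - 1.7·690.
So N1* = -583/-1.04 = 561, and then N2* = 690 - 1.2·561 = 17.3.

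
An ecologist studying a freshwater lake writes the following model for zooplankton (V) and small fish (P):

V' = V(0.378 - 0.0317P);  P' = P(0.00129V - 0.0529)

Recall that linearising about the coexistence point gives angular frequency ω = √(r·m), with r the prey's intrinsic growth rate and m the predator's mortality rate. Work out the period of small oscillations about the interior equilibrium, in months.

T ≈ 44.4 months

Here r = 0.378 and m = 0.0529, so r·m = 0.02.
ω = √0.02 = 0.141 per month, hence T = 2π/ω ≈ 44.4 months.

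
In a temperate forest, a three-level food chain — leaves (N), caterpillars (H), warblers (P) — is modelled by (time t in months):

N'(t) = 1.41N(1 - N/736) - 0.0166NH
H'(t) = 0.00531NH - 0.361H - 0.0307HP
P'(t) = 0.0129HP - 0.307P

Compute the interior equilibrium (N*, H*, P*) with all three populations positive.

N* ≈ 530, H* ≈ 23.8, P* ≈ 79.9

From dP/dt = 0: 0.0129H* = 0.307, so H* = 23.8.
From dN/dt = 0: 1.41(1 - N*/736) = 0.0166·23.8, giving N* = 736·(1 - 0.28) = 530.
From dH/dt = 0: 0.00531·530 - 0.361 = 0.0307P*, so P* = 2.45/0.0307 = 79.9.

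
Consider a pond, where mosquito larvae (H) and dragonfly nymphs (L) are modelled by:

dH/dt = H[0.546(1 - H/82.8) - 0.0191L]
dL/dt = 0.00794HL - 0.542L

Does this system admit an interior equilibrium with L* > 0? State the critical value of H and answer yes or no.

The predator equation gives dL/dt > 0 only when H > 0.542/0.00794 = 68.3.
Without the predator, H → K = 82.8. Since 82.8 > 68.3, the predator can invade and persist.

Threshold H = 68.3; K > 68.3, so yes, the predator persists.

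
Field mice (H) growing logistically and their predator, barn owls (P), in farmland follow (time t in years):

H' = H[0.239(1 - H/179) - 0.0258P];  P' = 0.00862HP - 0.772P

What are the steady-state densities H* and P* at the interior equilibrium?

From dP/dt = 0 with P > 0: 0.00862H* = 0.772, so H* = 89.6.
Substitute into dH/dt = 0: 0.239(1 - 89.6/179) = 0.0258P*.
The bracket is 0.5, giving P* = 0.119/0.0258 = 4.63.

H* ≈ 89.6, P* ≈ 4.63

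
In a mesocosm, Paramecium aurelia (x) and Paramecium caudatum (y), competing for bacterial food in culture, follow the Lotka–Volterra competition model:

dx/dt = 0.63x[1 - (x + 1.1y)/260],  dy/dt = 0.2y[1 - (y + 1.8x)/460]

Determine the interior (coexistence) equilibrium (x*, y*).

x* ≈ 251, y* ≈ 8.16

Setting both brackets to zero gives the nullclines x + 1.1y = 260 and 1.8x + y = 460.
Substituting y = 460 - 1.8x into the first: x(1 - 1.1·1.8) = 260 - 1.1·460.
So x* = -246/-0.98 = 251, and then y* = 460 - 1.8·251 = 8.16.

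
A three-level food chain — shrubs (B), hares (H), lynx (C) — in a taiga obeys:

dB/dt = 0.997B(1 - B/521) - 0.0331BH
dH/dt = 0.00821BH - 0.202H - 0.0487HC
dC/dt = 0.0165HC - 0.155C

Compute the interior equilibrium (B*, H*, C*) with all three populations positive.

From dC/dt = 0: 0.0165H* = 0.155, so H* = 9.39.
From dB/dt = 0: 0.997(1 - B*/521) = 0.0331·9.39, giving B* = 521·(1 - 0.312) = 359.
From dH/dt = 0: 0.00821·359 - 0.202 = 0.0487C*, so C* = 2.74/0.0487 = 56.3.

B* ≈ 359, H* ≈ 9.39, C* ≈ 56.3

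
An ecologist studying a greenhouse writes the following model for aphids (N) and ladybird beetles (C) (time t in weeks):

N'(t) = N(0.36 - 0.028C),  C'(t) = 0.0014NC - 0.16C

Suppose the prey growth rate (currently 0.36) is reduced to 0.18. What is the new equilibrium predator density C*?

At the interior fixed point, setting dN/dt = 0 with N > 0 fixes C* = (prey growth rate)/(NC coefficient) — independent of the other coefficients.
With the change, C* = 0.18/0.028 = 6.43; it falls from 12.9.

C* ≈ 6.43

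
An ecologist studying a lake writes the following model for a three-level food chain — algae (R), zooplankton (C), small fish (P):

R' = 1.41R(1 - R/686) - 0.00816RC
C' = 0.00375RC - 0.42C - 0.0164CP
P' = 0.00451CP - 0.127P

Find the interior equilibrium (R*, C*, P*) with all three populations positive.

From dP/dt = 0: 0.00451C* = 0.127, so C* = 28.2.
From dR/dt = 0: 1.41(1 - R*/686) = 0.00816·28.2, giving R* = 686·(1 - 0.163) = 574.
From dC/dt = 0: 0.00375·574 - 0.42 = 0.0164P*, so P* = 1.73/0.0164 = 106.

R* ≈ 574, C* ≈ 28.2, P* ≈ 106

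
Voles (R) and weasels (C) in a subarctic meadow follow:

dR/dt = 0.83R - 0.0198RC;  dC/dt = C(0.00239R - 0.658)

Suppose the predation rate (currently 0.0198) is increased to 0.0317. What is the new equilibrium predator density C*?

At the interior fixed point, setting dR/dt = 0 with R > 0 fixes C* = (prey growth rate)/(RC coefficient) — independent of the other coefficients.
With the change, C* = 0.83/0.0317 = 26.2; it falls from 41.9.

C* ≈ 26.2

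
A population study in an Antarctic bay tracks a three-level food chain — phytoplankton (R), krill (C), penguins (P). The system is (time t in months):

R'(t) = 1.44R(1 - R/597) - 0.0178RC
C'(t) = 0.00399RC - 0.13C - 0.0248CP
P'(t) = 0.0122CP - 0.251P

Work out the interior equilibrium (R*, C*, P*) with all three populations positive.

From dP/dt = 0: 0.0122C* = 0.251, so C* = 20.6.
From dR/dt = 0: 1.44(1 - R*/597) = 0.0178·20.6, giving R* = 597·(1 - 0.254) = 445.
From dC/dt = 0: 0.00399·445 - 0.13 = 0.0248P*, so P* = 1.65/0.0248 = 66.4.

R* ≈ 445, C* ≈ 20.6, P* ≈ 66.4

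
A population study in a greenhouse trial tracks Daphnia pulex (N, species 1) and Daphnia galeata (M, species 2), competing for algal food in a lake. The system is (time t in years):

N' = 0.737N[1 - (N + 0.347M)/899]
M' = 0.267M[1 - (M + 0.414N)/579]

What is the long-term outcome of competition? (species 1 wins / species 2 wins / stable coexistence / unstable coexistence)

Compare the nullcline intercepts: K1/α12 = 899/0.347 = 2590 > K2 = 579; K2/α21 = 579/0.414 = 1400 > K1 = 899.
Since both inequalities hold, each species can invade when rare, so the interior equilibrium is stable.

stable coexistence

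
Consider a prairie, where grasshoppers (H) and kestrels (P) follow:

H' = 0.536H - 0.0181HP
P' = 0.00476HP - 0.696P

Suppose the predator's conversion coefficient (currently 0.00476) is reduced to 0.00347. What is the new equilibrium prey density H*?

H* ≈ 201

At the interior fixed point, setting dP/dt = 0 with P > 0 fixes H* = (predator death rate)/(HP coefficient) — independent of the other coefficients.
With the change, H* = 0.696/0.00347 = 201; it rises from 146.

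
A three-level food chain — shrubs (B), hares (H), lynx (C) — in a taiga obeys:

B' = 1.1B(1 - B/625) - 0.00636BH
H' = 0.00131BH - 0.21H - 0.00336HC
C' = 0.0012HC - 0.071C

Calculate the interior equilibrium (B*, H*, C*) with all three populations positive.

B* ≈ 411, H* ≈ 59.2, C* ≈ 97.8

From dC/dt = 0: 0.0012H* = 0.071, so H* = 59.2.
From dB/dt = 0: 1.1(1 - B*/625) = 0.00636·59.2, giving B* = 625·(1 - 0.342) = 411.
From dH/dt = 0: 0.00131·411 - 0.21 = 0.00336C*, so C* = 0.329/0.00336 = 97.8.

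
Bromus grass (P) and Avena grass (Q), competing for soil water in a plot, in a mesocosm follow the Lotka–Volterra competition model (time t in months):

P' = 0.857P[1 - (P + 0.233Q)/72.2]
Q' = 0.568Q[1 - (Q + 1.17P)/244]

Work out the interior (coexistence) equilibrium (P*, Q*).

Setting both brackets to zero gives the nullclines P + 0.233Q = 72.2 and 1.17P + Q = 244.
Substituting Q = 244 - 1.17P into the first: P(1 - 0.233·1.17) = 72.2 - 0.233·244.
So P* = 15.3/0.727 = 21.1, and then Q* = 244 - 1.17·21.1 = 219.

P* ≈ 21.1, Q* ≈ 219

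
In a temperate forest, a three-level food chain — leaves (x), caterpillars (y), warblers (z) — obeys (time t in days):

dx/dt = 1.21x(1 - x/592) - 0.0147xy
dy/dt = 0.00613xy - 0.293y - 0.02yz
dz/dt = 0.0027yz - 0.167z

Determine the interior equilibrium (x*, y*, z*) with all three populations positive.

x* ≈ 147, y* ≈ 61.9, z* ≈ 30.5

From dz/dt = 0: 0.0027y* = 0.167, so y* = 61.9.
From dx/dt = 0: 1.21(1 - x*/592) = 0.0147·61.9, giving x* = 592·(1 - 0.751) = 147.
From dy/dt = 0: 0.00613·147 - 0.293 = 0.02z*, so z* = 0.609/0.02 = 30.5.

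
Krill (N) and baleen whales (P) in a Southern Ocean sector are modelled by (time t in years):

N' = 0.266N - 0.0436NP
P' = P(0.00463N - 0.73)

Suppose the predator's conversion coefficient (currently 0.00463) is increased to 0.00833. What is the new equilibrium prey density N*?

At the interior fixed point, setting dP/dt = 0 with P > 0 fixes N* = (predator death rate)/(NP coefficient) — independent of the other coefficients.
With the change, N* = 0.73/0.00833 = 87.6; it falls from 158.

N* ≈ 87.6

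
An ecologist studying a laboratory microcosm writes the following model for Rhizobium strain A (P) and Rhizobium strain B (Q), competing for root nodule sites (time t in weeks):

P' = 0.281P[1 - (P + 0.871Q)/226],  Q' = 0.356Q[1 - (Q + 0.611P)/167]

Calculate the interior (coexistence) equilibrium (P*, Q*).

Setting both brackets to zero gives the nullclines P + 0.871Q = 226 and 0.611P + Q = 167.
Substituting Q = 167 - 0.611P into the first: P(1 - 0.871·0.611) = 226 - 0.871·167.
So P* = 80.5/0.468 = 172, and then Q* = 167 - 0.611·172 = 61.8.

P* ≈ 172, Q* ≈ 61.8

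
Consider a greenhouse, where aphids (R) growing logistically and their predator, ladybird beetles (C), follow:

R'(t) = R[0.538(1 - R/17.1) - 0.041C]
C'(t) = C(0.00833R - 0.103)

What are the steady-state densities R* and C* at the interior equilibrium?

From dC/dt = 0 with C > 0: 0.00833R* = 0.103, so R* = 12.4.
Substitute into dR/dt = 0: 0.538(1 - 12.4/17.1) = 0.041C*.
The bracket is 0.277, giving C* = 0.149/0.041 = 3.63.

R* ≈ 12.4, C* ≈ 3.63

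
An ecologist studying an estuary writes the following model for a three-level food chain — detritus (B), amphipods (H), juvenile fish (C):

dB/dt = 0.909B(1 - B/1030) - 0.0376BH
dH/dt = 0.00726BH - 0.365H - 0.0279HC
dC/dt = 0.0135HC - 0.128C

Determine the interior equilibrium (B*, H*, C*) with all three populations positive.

From dC/dt = 0: 0.0135H* = 0.128, so H* = 9.48.
From dB/dt = 0: 0.909(1 - B*/1030) = 0.0376·9.48, giving B* = 1030·(1 - 0.392) = 626.
From dH/dt = 0: 0.00726·626 - 0.365 = 0.0279C*, so C* = 4.18/0.0279 = 150.

B* ≈ 626, H* ≈ 9.48, C* ≈ 150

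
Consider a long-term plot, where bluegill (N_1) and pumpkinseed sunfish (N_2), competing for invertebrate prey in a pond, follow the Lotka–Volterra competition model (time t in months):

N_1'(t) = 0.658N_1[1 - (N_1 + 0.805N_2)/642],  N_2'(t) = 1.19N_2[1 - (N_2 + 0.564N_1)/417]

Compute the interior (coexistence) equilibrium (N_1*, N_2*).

N_1* ≈ 561, N_2* ≈ 101

Setting both brackets to zero gives the nullclines N_1 + 0.805N_2 = 642 and 0.564N_1 + N_2 = 417.
Substituting N_2 = 417 - 0.564N_1 into the first: N_1(1 - 0.805·0.564) = 642 - 0.805·417.
So N_1* = 306/0.546 = 561, and then N_2* = 417 - 0.564·561 = 101.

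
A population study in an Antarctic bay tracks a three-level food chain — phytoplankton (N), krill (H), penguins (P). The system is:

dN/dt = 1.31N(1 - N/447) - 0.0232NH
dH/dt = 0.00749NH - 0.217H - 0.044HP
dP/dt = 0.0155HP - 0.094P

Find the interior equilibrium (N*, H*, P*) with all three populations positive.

N* ≈ 399, H* ≈ 6.06, P* ≈ 63

From dP/dt = 0: 0.0155H* = 0.094, so H* = 6.06.
From dN/dt = 0: 1.31(1 - N*/447) = 0.0232·6.06, giving N* = 447·(1 - 0.107) = 399.
From dH/dt = 0: 0.00749·399 - 0.217 = 0.044P*, so P* = 2.77/0.044 = 63.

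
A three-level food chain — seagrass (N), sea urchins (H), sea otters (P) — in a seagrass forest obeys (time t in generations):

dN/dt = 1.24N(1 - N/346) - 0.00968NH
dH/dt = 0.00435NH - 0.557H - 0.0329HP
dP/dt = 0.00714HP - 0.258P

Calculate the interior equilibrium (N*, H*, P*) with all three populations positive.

N* ≈ 248, H* ≈ 36.1, P* ≈ 15.9

From dP/dt = 0: 0.00714H* = 0.258, so H* = 36.1.
From dN/dt = 0: 1.24(1 - N*/346) = 0.00968·36.1, giving N* = 346·(1 - 0.282) = 248.
From dH/dt = 0: 0.00435·248 - 0.557 = 0.0329P*, so P* = 0.524/0.0329 = 15.9.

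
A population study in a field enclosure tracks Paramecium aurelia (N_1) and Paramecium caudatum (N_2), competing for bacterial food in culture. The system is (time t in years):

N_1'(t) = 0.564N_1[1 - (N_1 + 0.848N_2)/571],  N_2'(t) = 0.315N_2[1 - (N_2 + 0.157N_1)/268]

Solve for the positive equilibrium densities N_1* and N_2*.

Setting both brackets to zero gives the nullclines N_1 + 0.848N_2 = 571 and 0.157N_1 + N_2 = 268.
Substituting N_2 = 268 - 0.157N_1 into the first: N_1(1 - 0.848·0.157) = 571 - 0.848·268.
So N_1* = 344/0.867 = 397, and then N_2* = 268 - 0.157·397 = 206.

N_1* ≈ 397, N_2* ≈ 206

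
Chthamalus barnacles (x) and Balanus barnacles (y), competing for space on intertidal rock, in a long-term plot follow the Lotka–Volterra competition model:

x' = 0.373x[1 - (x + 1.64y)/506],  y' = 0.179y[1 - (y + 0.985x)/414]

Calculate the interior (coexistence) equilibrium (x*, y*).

x* ≈ 281, y* ≈ 137

Setting both brackets to zero gives the nullclines x + 1.64y = 506 and 0.985x + y = 414.
Substituting y = 414 - 0.985x into the first: x(1 - 1.64·0.985) = 506 - 1.64·414.
So x* = -173/-0.615 = 281, and then y* = 414 - 0.985·281 = 137.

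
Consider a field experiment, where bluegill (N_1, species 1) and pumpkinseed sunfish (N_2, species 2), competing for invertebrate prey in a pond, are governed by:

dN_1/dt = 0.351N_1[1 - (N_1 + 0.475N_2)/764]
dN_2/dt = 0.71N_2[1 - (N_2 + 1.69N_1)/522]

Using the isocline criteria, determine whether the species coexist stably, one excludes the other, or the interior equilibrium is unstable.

Compare the nullcline intercepts: K1/α12 = 764/0.475 = 1610 > K2 = 522; K2/α21 = 522/1.69 = 309 < K1 = 764.
Since the inequalities point opposite ways, species 1 can invade but species 2 cannot.

species 1 excludes species 2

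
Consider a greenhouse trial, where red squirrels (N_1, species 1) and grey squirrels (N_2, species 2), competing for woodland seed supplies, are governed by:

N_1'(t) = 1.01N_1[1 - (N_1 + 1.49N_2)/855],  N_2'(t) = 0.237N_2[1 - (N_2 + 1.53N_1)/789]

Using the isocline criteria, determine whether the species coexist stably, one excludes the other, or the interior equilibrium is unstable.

unstable coexistence (outcome depends on initial conditions)

Compare the nullcline intercepts: K1/α12 = 855/1.49 = 574 < K2 = 789; K2/α21 = 789/1.53 = 516 < K1 = 855.
Since both are reversed, neither can invade when rare; the interior point is a saddle.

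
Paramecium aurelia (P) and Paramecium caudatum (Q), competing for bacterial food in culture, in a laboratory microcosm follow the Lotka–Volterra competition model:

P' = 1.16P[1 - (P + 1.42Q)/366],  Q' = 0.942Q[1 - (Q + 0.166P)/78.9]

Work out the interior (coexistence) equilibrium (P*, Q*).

P* ≈ 332, Q* ≈ 23.7

Setting both brackets to zero gives the nullclines P + 1.42Q = 366 and 0.166P + Q = 78.9.
Substituting Q = 78.9 - 0.166P into the first: P(1 - 1.42·0.166) = 366 - 1.42·78.9.
So P* = 254/0.764 = 332, and then Q* = 78.9 - 0.166·332 = 23.7.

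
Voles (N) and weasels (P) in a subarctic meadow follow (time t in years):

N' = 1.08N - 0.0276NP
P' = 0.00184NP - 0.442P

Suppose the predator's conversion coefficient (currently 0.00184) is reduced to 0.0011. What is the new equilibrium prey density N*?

N* ≈ 402

At the interior fixed point, setting dP/dt = 0 with P > 0 fixes N* = (predator death rate)/(NP coefficient) — independent of the other coefficients.
With the change, N* = 0.442/0.0011 = 402; it rises from 240.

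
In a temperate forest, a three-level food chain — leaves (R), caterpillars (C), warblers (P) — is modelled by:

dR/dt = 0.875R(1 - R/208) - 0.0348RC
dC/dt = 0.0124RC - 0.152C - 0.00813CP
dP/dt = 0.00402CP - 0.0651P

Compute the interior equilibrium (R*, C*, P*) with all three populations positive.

R* ≈ 74, C* ≈ 16.2, P* ≈ 94.2

From dP/dt = 0: 0.00402C* = 0.0651, so C* = 16.2.
From dR/dt = 0: 0.875(1 - R*/208) = 0.0348·16.2, giving R* = 208·(1 - 0.644) = 74.
From dC/dt = 0: 0.0124·74 - 0.152 = 0.00813P*, so P* = 0.766/0.00813 = 94.2.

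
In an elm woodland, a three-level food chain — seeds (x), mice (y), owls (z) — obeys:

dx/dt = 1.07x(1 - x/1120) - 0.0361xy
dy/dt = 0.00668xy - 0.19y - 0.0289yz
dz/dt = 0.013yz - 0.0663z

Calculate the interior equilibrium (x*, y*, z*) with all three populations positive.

From dz/dt = 0: 0.013y* = 0.0663, so y* = 5.1.
From dx/dt = 0: 1.07(1 - x*/1120) = 0.0361·5.1, giving x* = 1120·(1 - 0.172) = 927.
From dy/dt = 0: 0.00668·927 - 0.19 = 0.0289z*, so z* = 6/0.0289 = 208.

x* ≈ 927, y* ≈ 5.1, z* ≈ 208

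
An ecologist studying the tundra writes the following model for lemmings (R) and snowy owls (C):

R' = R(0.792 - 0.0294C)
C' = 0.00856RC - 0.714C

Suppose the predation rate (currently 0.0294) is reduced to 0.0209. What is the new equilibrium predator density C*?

C* ≈ 37.9

At the interior fixed point, setting dR/dt = 0 with R > 0 fixes C* = (prey growth rate)/(RC coefficient) — independent of the other coefficients.
With the change, C* = 0.792/0.0209 = 37.9; it rises from 26.9.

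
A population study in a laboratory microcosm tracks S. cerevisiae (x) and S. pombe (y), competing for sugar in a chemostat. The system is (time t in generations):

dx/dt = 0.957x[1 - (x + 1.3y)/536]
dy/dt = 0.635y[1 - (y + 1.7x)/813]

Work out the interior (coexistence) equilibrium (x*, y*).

Setting both brackets to zero gives the nullclines x + 1.3y = 536 and 1.7x + y = 813.
Substituting y = 813 - 1.7x into the first: x(1 - 1.3·1.7) = 536 - 1.3·813.
So x* = -521/-1.21 = 430, and then y* = 813 - 1.7·430 = 81.2.

x* ≈ 430, y* ≈ 81.2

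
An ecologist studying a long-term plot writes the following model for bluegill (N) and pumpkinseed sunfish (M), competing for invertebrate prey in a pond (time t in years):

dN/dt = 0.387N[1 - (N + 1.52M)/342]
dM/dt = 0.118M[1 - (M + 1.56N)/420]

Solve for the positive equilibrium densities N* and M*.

N* ≈ 216, M* ≈ 82.8

Setting both brackets to zero gives the nullclines N + 1.52M = 342 and 1.56N + M = 420.
Substituting M = 420 - 1.56N into the first: N(1 - 1.52·1.56) = 342 - 1.52·420.
So N* = -296/-1.37 = 216, and then M* = 420 - 1.56·216 = 82.8.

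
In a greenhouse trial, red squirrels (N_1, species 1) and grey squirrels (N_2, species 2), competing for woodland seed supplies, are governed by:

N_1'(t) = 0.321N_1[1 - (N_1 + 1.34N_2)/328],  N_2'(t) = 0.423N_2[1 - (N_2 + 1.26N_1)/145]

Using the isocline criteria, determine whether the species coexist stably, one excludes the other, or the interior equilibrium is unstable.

Compare the nullcline intercepts: K1/α12 = 328/1.34 = 245 > K2 = 145; K2/α21 = 145/1.26 = 115 < K1 = 328.
Since the inequalities point opposite ways, species 1 can invade but species 2 cannot.

species 1 excludes species 2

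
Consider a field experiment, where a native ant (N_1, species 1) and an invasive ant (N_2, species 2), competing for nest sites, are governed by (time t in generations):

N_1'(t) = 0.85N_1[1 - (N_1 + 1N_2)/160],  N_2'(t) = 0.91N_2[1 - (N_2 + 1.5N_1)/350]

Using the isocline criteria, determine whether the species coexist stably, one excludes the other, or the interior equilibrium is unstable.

species 2 excludes species 1

Compare the nullcline intercepts: K1/α12 = 160/1 = 160 < K2 = 350; K2/α21 = 350/1.5 = 233 > K1 = 160.
Since the inequalities point opposite ways, species 2 can invade but species 1 cannot.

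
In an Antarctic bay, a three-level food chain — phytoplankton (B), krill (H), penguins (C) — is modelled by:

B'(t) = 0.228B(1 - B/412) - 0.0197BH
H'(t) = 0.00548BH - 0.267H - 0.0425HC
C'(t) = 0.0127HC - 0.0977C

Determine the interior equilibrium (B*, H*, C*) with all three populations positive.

B* ≈ 138, H* ≈ 7.69, C* ≈ 11.5

From dC/dt = 0: 0.0127H* = 0.0977, so H* = 7.69.
From dB/dt = 0: 0.228(1 - B*/412) = 0.0197·7.69, giving B* = 412·(1 - 0.665) = 138.
From dH/dt = 0: 0.00548·138 - 0.267 = 0.0425C*, so C* = 0.49/0.0425 = 11.5.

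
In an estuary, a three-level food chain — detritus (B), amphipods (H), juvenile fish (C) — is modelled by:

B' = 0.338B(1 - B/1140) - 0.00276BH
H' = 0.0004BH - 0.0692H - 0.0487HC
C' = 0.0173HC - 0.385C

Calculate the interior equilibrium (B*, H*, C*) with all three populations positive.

From dC/dt = 0: 0.0173H* = 0.385, so H* = 22.3.
From dB/dt = 0: 0.338(1 - B*/1140) = 0.00276·22.3, giving B* = 1140·(1 - 0.182) = 933.
From dH/dt = 0: 0.0004·933 - 0.0692 = 0.0487C*, so C* = 0.304/0.0487 = 6.24.

B* ≈ 933, H* ≈ 22.3, C* ≈ 6.24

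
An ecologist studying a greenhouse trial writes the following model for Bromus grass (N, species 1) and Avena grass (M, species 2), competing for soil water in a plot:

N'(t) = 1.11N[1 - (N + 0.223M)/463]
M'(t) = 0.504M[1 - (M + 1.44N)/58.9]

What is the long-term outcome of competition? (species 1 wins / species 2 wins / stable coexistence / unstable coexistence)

species 1 excludes species 2

Compare the nullcline intercepts: K1/α12 = 463/0.223 = 2080 > K2 = 58.9; K2/α21 = 58.9/1.44 = 40.9 < K1 = 463.
Since the inequalities point opposite ways, species 1 can invade but species 2 cannot.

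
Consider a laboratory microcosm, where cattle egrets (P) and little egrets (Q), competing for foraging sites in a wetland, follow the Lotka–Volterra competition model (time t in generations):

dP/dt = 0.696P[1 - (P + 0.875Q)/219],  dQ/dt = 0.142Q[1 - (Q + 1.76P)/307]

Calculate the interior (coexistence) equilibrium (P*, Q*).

Setting both brackets to zero gives the nullclines P + 0.875Q = 219 and 1.76P + Q = 307.
Substituting Q = 307 - 1.76P into the first: P(1 - 0.875·1.76) = 219 - 0.875·307.
So P* = -49.6/-0.54 = 91.9, and then Q* = 307 - 1.76·91.9 = 145.

P* ≈ 91.9, Q* ≈ 145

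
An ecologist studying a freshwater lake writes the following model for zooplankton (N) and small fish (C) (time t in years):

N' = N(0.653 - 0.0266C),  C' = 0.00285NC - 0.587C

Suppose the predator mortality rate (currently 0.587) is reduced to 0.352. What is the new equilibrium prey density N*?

N* ≈ 124

At the interior fixed point, setting dC/dt = 0 with C > 0 fixes N* = (predator death rate)/(NC coefficient) — independent of the other coefficients.
With the change, N* = 0.352/0.00285 = 124; it falls from 206.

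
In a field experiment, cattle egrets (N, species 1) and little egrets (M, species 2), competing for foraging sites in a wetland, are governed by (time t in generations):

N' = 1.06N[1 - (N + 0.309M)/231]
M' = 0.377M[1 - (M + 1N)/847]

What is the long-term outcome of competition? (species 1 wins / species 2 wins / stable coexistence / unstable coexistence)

Compare the nullcline intercepts: K1/α12 = 231/0.309 = 748 < K2 = 847; K2/α21 = 847/1 = 847 > K1 = 231.
Since the inequalities point opposite ways, species 2 can invade but species 1 cannot.

species 2 excludes species 1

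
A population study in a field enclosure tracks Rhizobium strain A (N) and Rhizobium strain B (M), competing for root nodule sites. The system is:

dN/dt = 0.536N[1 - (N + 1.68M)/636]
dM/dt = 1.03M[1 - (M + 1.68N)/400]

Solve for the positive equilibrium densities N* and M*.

Setting both brackets to zero gives the nullclines N + 1.68M = 636 and 1.68N + M = 400.
Substituting M = 400 - 1.68N into the first: N(1 - 1.68·1.68) = 636 - 1.68·400.
So N* = -36/-1.82 = 19.8, and then M* = 400 - 1.68·19.8 = 367.

N* ≈ 19.8, M* ≈ 367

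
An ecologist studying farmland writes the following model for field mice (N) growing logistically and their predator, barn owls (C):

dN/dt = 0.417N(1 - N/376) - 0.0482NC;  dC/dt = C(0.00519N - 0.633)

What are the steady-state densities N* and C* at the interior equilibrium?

N* ≈ 122, C* ≈ 5.85

From dC/dt = 0 with C > 0: 0.00519N* = 0.633, so N* = 122.
Substitute into dN/dt = 0: 0.417(1 - 122/376) = 0.0482C*.
The bracket is 0.676, giving C* = 0.282/0.0482 = 5.85.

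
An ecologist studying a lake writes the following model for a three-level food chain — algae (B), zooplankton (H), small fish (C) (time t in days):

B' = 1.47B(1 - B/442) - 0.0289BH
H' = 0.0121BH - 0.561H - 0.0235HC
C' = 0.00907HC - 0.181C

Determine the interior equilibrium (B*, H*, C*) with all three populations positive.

From dC/dt = 0: 0.00907H* = 0.181, so H* = 20.
From dB/dt = 0: 1.47(1 - B*/442) = 0.0289·20, giving B* = 442·(1 - 0.392) = 269.
From dH/dt = 0: 0.0121·269 - 0.561 = 0.0235C*, so C* = 2.69/0.0235 = 114.

B* ≈ 269, H* ≈ 20, C* ≈ 114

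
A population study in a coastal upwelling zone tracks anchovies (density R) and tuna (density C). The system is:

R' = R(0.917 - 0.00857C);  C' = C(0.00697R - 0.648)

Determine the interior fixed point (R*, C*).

R* ≈ 93, C* ≈ 107

Set dC/dt = 0 with C > 0: 0.00697R - 0.648 = 0, so R* = 0.648/0.00697 = 93.
Set dR/dt = 0 with R > 0: 0.917 - 0.00857C = 0, so C* = 0.917/0.00857 = 107.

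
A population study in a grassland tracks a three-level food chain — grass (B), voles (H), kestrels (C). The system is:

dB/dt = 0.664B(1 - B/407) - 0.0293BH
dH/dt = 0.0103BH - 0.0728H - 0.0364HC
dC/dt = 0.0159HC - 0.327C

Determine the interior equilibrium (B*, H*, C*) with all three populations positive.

B* ≈ 37.6, H* ≈ 20.6, C* ≈ 8.65

From dC/dt = 0: 0.0159H* = 0.327, so H* = 20.6.
From dB/dt = 0: 0.664(1 - B*/407) = 0.0293·20.6, giving B* = 407·(1 - 0.908) = 37.6.
From dH/dt = 0: 0.0103·37.6 - 0.0728 = 0.0364C*, so C* = 0.315/0.0364 = 8.65.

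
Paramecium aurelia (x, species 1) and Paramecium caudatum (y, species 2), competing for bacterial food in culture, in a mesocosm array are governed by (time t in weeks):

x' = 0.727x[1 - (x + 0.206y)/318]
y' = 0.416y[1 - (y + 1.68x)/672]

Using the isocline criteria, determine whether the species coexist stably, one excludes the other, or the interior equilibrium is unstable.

stable coexistence

Compare the nullcline intercepts: K1/α12 = 318/0.206 = 1540 > K2 = 672; K2/α21 = 672/1.68 = 400 > K1 = 318.
Since both inequalities hold, each species can invade when rare, so the interior equilibrium is stable.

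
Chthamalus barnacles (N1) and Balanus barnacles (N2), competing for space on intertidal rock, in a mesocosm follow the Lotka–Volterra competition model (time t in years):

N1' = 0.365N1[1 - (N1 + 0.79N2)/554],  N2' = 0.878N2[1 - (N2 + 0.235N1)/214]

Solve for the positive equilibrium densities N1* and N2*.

Setting both brackets to zero gives the nullclines N1 + 0.79N2 = 554 and 0.235N1 + N2 = 214.
Substituting N2 = 214 - 0.235N1 into the first: N1(1 - 0.79·0.235) = 554 - 0.79·214.
So N1* = 385/0.814 = 473, and then N2* = 214 - 0.235·473 = 103.

N1* ≈ 473, N2* ≈ 103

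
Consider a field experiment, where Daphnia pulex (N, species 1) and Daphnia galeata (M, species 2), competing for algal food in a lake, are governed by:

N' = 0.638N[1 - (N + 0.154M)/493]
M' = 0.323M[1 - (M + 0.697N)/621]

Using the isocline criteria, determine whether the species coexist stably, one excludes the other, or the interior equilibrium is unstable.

Compare the nullcline intercepts: K1/α12 = 493/0.154 = 3200 > K2 = 621; K2/α21 = 621/0.697 = 891 > K1 = 493.
Since both inequalities hold, each species can invade when rare, so the interior equilibrium is stable.

stable coexistence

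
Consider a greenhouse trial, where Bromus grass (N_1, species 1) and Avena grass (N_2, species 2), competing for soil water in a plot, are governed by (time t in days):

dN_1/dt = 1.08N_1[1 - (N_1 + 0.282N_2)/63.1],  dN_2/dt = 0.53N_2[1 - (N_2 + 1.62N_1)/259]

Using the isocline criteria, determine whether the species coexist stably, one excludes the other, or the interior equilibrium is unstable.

species 2 excludes species 1

Compare the nullcline intercepts: K1/α12 = 63.1/0.282 = 224 < K2 = 259; K2/α21 = 259/1.62 = 160 > K1 = 63.1.
Since the inequalities point opposite ways, species 2 can invade but species 1 cannot.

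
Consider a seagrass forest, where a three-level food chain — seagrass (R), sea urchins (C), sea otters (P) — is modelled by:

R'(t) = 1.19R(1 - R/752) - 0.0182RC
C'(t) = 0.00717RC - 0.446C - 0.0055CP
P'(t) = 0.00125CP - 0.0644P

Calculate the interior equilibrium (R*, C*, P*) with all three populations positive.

From dP/dt = 0: 0.00125C* = 0.0644, so C* = 51.5.
From dR/dt = 0: 1.19(1 - R*/752) = 0.0182·51.5, giving R* = 752·(1 - 0.788) = 159.
From dC/dt = 0: 0.00717·159 - 0.446 = 0.0055P*, so P* = 0.697/0.0055 = 127.

R* ≈ 159, C* ≈ 51.5, P* ≈ 127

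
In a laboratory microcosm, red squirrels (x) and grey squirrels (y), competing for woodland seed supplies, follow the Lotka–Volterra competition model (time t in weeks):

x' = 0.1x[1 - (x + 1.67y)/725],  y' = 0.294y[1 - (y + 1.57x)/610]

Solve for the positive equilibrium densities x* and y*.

Setting both brackets to zero gives the nullclines x + 1.67y = 725 and 1.57x + y = 610.
Substituting y = 610 - 1.57x into the first: x(1 - 1.67·1.57) = 725 - 1.67·610.
So x* = -294/-1.62 = 181, and then y* = 610 - 1.57·181 = 326.

x* ≈ 181, y* ≈ 326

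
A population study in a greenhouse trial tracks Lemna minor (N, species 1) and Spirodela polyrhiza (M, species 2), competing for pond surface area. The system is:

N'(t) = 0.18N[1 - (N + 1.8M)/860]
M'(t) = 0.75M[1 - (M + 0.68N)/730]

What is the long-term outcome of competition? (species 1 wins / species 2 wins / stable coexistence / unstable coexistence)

species 2 excludes species 1

Compare the nullcline intercepts: K1/α12 = 860/1.8 = 478 < K2 = 730; K2/α21 = 730/0.68 = 1070 > K1 = 860.
Since the inequalities point opposite ways, species 2 can invade but species 1 cannot.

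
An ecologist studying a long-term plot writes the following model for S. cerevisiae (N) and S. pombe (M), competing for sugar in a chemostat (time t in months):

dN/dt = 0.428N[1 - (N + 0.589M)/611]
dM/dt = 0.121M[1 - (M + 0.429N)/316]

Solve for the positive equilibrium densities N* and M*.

N* ≈ 569, M* ≈ 72.1

Setting both brackets to zero gives the nullclines N + 0.589M = 611 and 0.429N + M = 316.
Substituting M = 316 - 0.429N into the first: N(1 - 0.589·0.429) = 611 - 0.589·316.
So N* = 425/0.747 = 569, and then M* = 316 - 0.429·569 = 72.1.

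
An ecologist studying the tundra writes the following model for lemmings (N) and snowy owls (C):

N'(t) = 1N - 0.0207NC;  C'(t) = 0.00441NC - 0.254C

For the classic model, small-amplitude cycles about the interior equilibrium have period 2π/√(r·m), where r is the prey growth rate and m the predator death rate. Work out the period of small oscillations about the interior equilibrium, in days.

Here r = 1 and m = 0.254, so r·m = 0.254.
ω = √0.254 = 0.504 per day, hence T = 2π/ω ≈ 12.5 days.

T ≈ 12.5 days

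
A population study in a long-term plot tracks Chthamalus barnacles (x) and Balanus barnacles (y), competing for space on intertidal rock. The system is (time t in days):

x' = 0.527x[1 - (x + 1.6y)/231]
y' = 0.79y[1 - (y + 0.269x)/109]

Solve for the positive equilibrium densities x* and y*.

Setting both brackets to zero gives the nullclines x + 1.6y = 231 and 0.269x + y = 109.
Substituting y = 109 - 0.269x into the first: x(1 - 1.6·0.269) = 231 - 1.6·109.
So x* = 56.6/0.57 = 99.4, and then y* = 109 - 0.269·99.4 = 82.3.

x* ≈ 99.4, y* ≈ 82.3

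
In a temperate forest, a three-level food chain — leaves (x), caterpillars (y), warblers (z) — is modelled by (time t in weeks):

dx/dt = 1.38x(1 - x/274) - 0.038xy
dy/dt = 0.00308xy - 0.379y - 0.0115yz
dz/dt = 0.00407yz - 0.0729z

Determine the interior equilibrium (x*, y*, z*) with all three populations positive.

x* ≈ 139, y* ≈ 17.9, z* ≈ 4.23

From dz/dt = 0: 0.00407y* = 0.0729, so y* = 17.9.
From dx/dt = 0: 1.38(1 - x*/274) = 0.038·17.9, giving x* = 274·(1 - 0.493) = 139.
From dy/dt = 0: 0.00308·139 - 0.379 = 0.0115z*, so z* = 0.0487/0.0115 = 4.23.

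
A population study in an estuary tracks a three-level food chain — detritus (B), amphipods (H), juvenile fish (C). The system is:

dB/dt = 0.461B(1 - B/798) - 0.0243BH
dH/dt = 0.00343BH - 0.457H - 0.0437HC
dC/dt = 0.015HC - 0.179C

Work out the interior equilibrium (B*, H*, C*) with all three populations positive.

B* ≈ 296, H* ≈ 11.9, C* ≈ 12.8

From dC/dt = 0: 0.015H* = 0.179, so H* = 11.9.
From dB/dt = 0: 0.461(1 - B*/798) = 0.0243·11.9, giving B* = 798·(1 - 0.629) = 296.
From dH/dt = 0: 0.00343·296 - 0.457 = 0.0437C*, so C* = 0.558/0.0437 = 12.8.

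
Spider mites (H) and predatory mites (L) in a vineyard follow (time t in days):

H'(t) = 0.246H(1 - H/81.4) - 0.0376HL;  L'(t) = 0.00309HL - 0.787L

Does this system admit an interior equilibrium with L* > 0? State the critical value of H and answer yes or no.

Threshold H = 255; K < 255, so no, the predator goes extinct.

The predator equation gives dL/dt > 0 only when H > 0.787/0.00309 = 255.
Without the predator, H → K = 81.4. Since 81.4 < 255, the predator cannot invade.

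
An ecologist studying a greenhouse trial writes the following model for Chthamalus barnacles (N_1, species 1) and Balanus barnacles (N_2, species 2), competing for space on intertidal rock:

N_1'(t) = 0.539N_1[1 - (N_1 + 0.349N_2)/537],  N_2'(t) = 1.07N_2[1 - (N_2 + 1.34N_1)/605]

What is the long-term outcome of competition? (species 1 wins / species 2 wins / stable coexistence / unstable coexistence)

Compare the nullcline intercepts: K1/α12 = 537/0.349 = 1540 > K2 = 605; K2/α21 = 605/1.34 = 451 < K1 = 537.
Since the inequalities point opposite ways, species 1 can invade but species 2 cannot.

species 1 excludes species 2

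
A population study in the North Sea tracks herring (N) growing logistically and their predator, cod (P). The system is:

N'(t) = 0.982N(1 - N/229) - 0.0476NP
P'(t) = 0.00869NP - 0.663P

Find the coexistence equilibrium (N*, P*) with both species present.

From dP/dt = 0 with P > 0: 0.00869N* = 0.663, so N* = 76.3.
Substitute into dN/dt = 0: 0.982(1 - 76.3/229) = 0.0476P*.
The bracket is 0.667, giving P* = 0.655/0.0476 = 13.8.

N* ≈ 76.3, P* ≈ 13.8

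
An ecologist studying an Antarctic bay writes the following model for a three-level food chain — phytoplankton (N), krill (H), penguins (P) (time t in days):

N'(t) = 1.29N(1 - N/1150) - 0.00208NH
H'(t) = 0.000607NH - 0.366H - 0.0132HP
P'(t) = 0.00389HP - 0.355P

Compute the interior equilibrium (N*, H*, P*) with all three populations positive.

N* ≈ 981, H* ≈ 91.3, P* ≈ 17.4

From dP/dt = 0: 0.00389H* = 0.355, so H* = 91.3.
From dN/dt = 0: 1.29(1 - N*/1150) = 0.00208·91.3, giving N* = 1150·(1 - 0.147) = 981.
From dH/dt = 0: 0.000607·981 - 0.366 = 0.0132P*, so P* = 0.229/0.0132 = 17.4.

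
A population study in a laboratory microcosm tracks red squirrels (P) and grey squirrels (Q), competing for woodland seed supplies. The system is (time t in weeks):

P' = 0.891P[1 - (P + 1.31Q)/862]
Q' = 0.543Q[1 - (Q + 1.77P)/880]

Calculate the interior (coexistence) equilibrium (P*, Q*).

P* ≈ 221, Q* ≈ 490

Setting both brackets to zero gives the nullclines P + 1.31Q = 862 and 1.77P + Q = 880.
Substituting Q = 880 - 1.77P into the first: P(1 - 1.31·1.77) = 862 - 1.31·880.
So P* = -291/-1.32 = 221, and then Q* = 880 - 1.77·221 = 490.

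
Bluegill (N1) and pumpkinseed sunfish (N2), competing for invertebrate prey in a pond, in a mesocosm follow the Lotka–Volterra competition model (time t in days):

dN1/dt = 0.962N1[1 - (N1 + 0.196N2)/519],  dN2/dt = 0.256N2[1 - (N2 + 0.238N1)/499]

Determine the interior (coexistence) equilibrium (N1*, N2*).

N1* ≈ 442, N2* ≈ 394

Setting both brackets to zero gives the nullclines N1 + 0.196N2 = 519 and 0.238N1 + N2 = 499.
Substituting N2 = 499 - 0.238N1 into the first: N1(1 - 0.196·0.238) = 519 - 0.196·499.
So N1* = 421/0.953 = 442, and then N2* = 499 - 0.238·442 = 394.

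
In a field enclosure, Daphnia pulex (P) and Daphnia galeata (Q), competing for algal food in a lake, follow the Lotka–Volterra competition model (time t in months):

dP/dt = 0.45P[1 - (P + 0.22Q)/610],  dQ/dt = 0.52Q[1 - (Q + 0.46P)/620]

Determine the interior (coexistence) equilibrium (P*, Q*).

Setting both brackets to zero gives the nullclines P + 0.22Q = 610 and 0.46P + Q = 620.
Substituting Q = 620 - 0.46P into the first: P(1 - 0.22·0.46) = 610 - 0.22·620.
So P* = 474/0.899 = 527, and then Q* = 620 - 0.46·527 = 378.

P* ≈ 527, Q* ≈ 378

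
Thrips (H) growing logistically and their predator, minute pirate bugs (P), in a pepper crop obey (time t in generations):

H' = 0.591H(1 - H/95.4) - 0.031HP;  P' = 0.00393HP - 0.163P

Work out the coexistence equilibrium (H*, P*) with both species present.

H* ≈ 41.5, P* ≈ 10.8

From dP/dt = 0 with P > 0: 0.00393H* = 0.163, so H* = 41.5.
Substitute into dH/dt = 0: 0.591(1 - 41.5/95.4) = 0.031P*.
The bracket is 0.565, giving P* = 0.334/0.031 = 10.8.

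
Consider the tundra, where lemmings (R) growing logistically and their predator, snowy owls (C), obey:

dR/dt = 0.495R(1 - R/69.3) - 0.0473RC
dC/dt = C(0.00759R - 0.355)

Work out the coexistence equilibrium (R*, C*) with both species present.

From dC/dt = 0 with C > 0: 0.00759R* = 0.355, so R* = 46.8.
Substitute into dR/dt = 0: 0.495(1 - 46.8/69.3) = 0.0473C*.
The bracket is 0.325, giving C* = 0.161/0.0473 = 3.4.

R* ≈ 46.8, C* ≈ 3.4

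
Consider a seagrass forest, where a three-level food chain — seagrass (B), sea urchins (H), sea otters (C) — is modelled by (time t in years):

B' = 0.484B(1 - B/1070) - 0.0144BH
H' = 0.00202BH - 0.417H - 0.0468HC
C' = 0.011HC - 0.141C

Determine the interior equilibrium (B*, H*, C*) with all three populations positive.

From dC/dt = 0: 0.011H* = 0.141, so H* = 12.8.
From dB/dt = 0: 0.484(1 - B*/1070) = 0.0144·12.8, giving B* = 1070·(1 - 0.381) = 662.
From dH/dt = 0: 0.00202·662 - 0.417 = 0.0468C*, so C* = 0.92/0.0468 = 19.7.

B* ≈ 662, H* ≈ 12.8, C* ≈ 19.7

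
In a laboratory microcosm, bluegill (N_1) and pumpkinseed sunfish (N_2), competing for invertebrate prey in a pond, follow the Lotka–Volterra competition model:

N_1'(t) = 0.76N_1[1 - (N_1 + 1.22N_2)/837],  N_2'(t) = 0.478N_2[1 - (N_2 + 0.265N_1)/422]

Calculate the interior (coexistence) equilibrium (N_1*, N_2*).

Setting both brackets to zero gives the nullclines N_1 + 1.22N_2 = 837 and 0.265N_1 + N_2 = 422.
Substituting N_2 = 422 - 0.265N_1 into the first: N_1(1 - 1.22·0.265) = 837 - 1.22·422.
So N_1* = 322/0.677 = 476, and then N_2* = 422 - 0.265·476 = 296.

N_1* ≈ 476, N_2* ≈ 296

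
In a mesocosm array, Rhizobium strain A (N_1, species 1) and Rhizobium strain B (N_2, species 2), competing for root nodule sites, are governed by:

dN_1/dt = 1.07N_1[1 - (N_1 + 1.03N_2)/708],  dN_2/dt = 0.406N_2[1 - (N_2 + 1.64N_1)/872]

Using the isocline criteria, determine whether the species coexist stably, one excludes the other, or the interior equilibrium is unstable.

unstable coexistence (outcome depends on initial conditions)

Compare the nullcline intercepts: K1/α12 = 708/1.03 = 687 < K2 = 872; K2/α21 = 872/1.64 = 532 < K1 = 708.
Since both are reversed, neither can invade when rare; the interior point is a saddle.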